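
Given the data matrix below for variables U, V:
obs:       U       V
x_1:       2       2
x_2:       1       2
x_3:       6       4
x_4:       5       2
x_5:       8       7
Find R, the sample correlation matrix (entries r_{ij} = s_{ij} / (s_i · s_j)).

Step 1 — column means:
  mean(U) = (2 + 1 + 6 + 5 + 8) / 5 = 22/5 = 4.4
  mean(V) = (2 + 2 + 4 + 2 + 7) / 5 = 17/5 = 3.4

Step 2 — sample variances and covariances s[i,j] = (1/(n-1)) · Σ_k (x_{k,i} - mean_i) · (x_{k,j} - mean_j), with n-1 = 4:
  s[U,U] = ((-2.4)·(-2.4) + (-3.4)·(-3.4) + (1.6)·(1.6) + (0.6)·(0.6) + (3.6)·(3.6)) / 4 = 33.2/4 = 8.3
  s[U,V] = ((-2.4)·(-1.4) + (-3.4)·(-1.4) + (1.6)·(0.6) + (0.6)·(-1.4) + (3.6)·(3.6)) / 4 = 21.2/4 = 5.3
  s[V,V] = ((-1.4)·(-1.4) + (-1.4)·(-1.4) + (0.6)·(0.6) + (-1.4)·(-1.4) + (3.6)·(3.6)) / 4 = 19.2/4 = 4.8
  Sample standard deviations s_i = √(s[i,i]):
  s(U) = √(8.3) = 2.881
  s(V) = √(4.8) = 2.1909

Step 3 — r_{ij} = s_{ij} / (s_i · s_j):
  r[U,U] = 1 (diagonal).
  r[U,V] = 5.3 / (2.881 · 2.1909) = 5.3 / 6.3119 = 0.8397
  r[V,V] = 1 (diagonal).

R is symmetric with unit diagonal. Assembling:

R = [[1, 0.8397],
 [0.8397, 1]]


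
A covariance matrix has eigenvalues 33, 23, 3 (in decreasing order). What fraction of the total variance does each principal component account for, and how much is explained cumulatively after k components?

Step 1 — total variance = trace(Sigma) = Σ λ_i = 33 + 23 + 3 = 59.

Step 2 — fraction explained by component i = λ_i / Σ λ:
  PC1: 33/59 = 0.5593
  PC2: 23/59 = 0.3898
  PC3: 3/59 = 0.0508

Step 3 — cumulative fraction after k components = (λ_1 + ... + λ_k) / Σ λ:
  k = 1: 33/59 = 0.5593
  k = 2: (33 + 23)/59 = 56/59 = 0.9492
  k = 3: (33 + 23 + 3)/59 = 59/59 = 1

Summary (fraction, with percent):

explained: PC1 0.5593 (55.93%), PC2 0.3898 (38.98%), PC3 0.0508 (5.08%);  cumulative: 0.5593, 0.9492, 1


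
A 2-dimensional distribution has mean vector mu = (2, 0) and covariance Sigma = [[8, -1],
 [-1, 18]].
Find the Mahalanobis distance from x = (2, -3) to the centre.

Step 1 — centre the observation: (x - mu) = (0, -3).

Step 2 — invert Sigma. det(Sigma) = 8·18 - (-1)² = 143.
  Sigma^{-1} = (1/det) · [[d, -b], [-b, a]] = [[0.1259, 0.007],
 [0.007, 0.0559]].

Step 3 — form the quadratic (x - mu)^T · Sigma^{-1} · (x - mu):
  Sigma^{-1} · (x - mu) = (-0.021, -0.1678).
  (x - mu)^T · [Sigma^{-1} · (x - mu)] = (0)·(-0.021) + (-3)·(-0.1678) = 0.5035.

Step 4 — take square root: d = √(0.5035) ≈ 0.7096.

d(x, mu) = √(0.5035) ≈ 0.7096


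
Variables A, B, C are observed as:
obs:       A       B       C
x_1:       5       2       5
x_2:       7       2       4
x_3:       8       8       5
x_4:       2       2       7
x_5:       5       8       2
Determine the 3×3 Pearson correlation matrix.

Step 1 — column means:
  mean(A) = (5 + 7 + 8 + 2 + 5) / 5 = 27/5 = 5.4
  mean(B) = (2 + 2 + 8 + 2 + 8) / 5 = 22/5 = 4.4
  mean(C) = (5 + 4 + 5 + 7 + 2) / 5 = 23/5 = 4.6

Step 2 — sample variances and covariances s[i,j] = (1/(n-1)) · Σ_k (x_{k,i} - mean_i) · (x_{k,j} - mean_j), with n-1 = 4:
  s[A,A] = ((-0.4)·(-0.4) + (1.6)·(1.6) + (2.6)·(2.6) + (-3.4)·(-3.4) + (-0.4)·(-0.4)) / 4 = 21.2/4 = 5.3
  s[A,B] = ((-0.4)·(-2.4) + (1.6)·(-2.4) + (2.6)·(3.6) + (-3.4)·(-2.4) + (-0.4)·(3.6)) / 4 = 13.2/4 = 3.3
  s[A,C] = ((-0.4)·(0.4) + (1.6)·(-0.6) + (2.6)·(0.4) + (-3.4)·(2.4) + (-0.4)·(-2.6)) / 4 = -7.2/4 = -1.8
  s[B,B] = ((-2.4)·(-2.4) + (-2.4)·(-2.4) + (3.6)·(3.6) + (-2.4)·(-2.4) + (3.6)·(3.6)) / 4 = 43.2/4 = 10.8
  s[B,C] = ((-2.4)·(0.4) + (-2.4)·(-0.6) + (3.6)·(0.4) + (-2.4)·(2.4) + (3.6)·(-2.6)) / 4 = -13.2/4 = -3.3
  s[C,C] = ((0.4)·(0.4) + (-0.6)·(-0.6) + (0.4)·(0.4) + (2.4)·(2.4) + (-2.6)·(-2.6)) / 4 = 13.2/4 = 3.3
  Sample standard deviations s_i = √(s[i,i]):
  s(A) = √(5.3) = 2.3022
  s(B) = √(10.8) = 3.2863
  s(C) = √(3.3) = 1.8166

Step 3 — r_{ij} = s_{ij} / (s_i · s_j):
  r[A,A] = 1 (diagonal).
  r[A,B] = 3.3 / (2.3022 · 3.2863) = 3.3 / 7.5657 = 0.4362
  r[A,C] = -1.8 / (2.3022 · 1.8166) = -1.8 / 4.1821 = -0.4304
  r[B,B] = 1 (diagonal).
  r[B,C] = -3.3 / (3.2863 · 1.8166) = -3.3 / 5.9699 = -0.5528
  r[C,C] = 1 (diagonal).

R is symmetric with unit diagonal. Assembling:

R = [[1, 0.4362, -0.4304],
 [0.4362, 1, -0.5528],
 [-0.4304, -0.5528, 1]]


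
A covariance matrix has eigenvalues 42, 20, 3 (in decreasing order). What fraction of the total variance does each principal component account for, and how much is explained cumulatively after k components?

Step 1 — total variance = trace(Sigma) = Σ λ_i = 42 + 20 + 3 = 65.

Step 2 — fraction explained by component i = λ_i / Σ λ:
  PC1: 42/65 = 0.6462
  PC2: 20/65 = 0.3077
  PC3: 3/65 = 0.0462

Step 3 — cumulative fraction after k components = (λ_1 + ... + λ_k) / Σ λ:
  k = 1: 42/65 = 0.6462
  k = 2: (42 + 20)/65 = 62/65 = 0.9538
  k = 3: (42 + 20 + 3)/65 = 65/65 = 1

Summary (fraction, with percent):

explained: PC1 0.6462 (64.62%), PC2 0.3077 (30.77%), PC3 0.0462 (4.62%);  cumulative: 0.6462, 0.9538, 1


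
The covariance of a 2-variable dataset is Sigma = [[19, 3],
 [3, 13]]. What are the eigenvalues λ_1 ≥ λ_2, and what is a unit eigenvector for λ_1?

Step 1 — characteristic polynomial of 2×2 Sigma:
  det(Sigma - λI) = λ² - trace · λ + det = 0.
  trace = 19 + 13 = 32, det = 19·13 - (3)² = 238.
Step 2 — discriminant:
  Δ = trace² - 4·det = 1024 - 952 = 72.
Step 3 — eigenvalues:
  λ = (trace ± √Δ)/2 = (32 ± 8.4853)/2,
  λ_1 = 20.2426,  λ_2 = 11.7574.

Step 4 — unit eigenvector for λ_1: solve (Sigma - λ_1 I)v = 0. First row:
  (19 - 20.2426)·v_x + (3)·v_y = 0, i.e. (-1.2426)·v_x + (3)·v_y = 0,
  so v ∝ (b, λ_1 - a) = (3, 1.2426) = u.
  ||u|| = √((3)² + (1.2426)²) = √(10.5442) ≈ 3.2472,
  v_1 = u/||u|| ≈ (0.9239, 0.3827) (||v_1|| = 1).

λ_1 = 20.2426,  λ_2 = 11.7574;  v_1 ≈ (0.9239, 0.3827)


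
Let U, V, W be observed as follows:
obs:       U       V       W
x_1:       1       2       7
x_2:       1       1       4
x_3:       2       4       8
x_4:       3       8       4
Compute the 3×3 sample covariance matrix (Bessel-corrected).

Step 1 — column means:
  mean(U) = (1 + 1 + 2 + 3) / 4 = 7/4 = 1.75
  mean(V) = (2 + 1 + 4 + 8) / 4 = 15/4 = 3.75
  mean(W) = (7 + 4 + 8 + 4) / 4 = 23/4 = 5.75

Step 2 — sample covariance S[i,j] = (1/(n-1)) · Σ_k (x_{k,i} - mean_i) · (x_{k,j} - mean_j), with n-1 = 3.
  S[U,U] = ((-0.75)·(-0.75) + (-0.75)·(-0.75) + (0.25)·(0.25) + (1.25)·(1.25)) / 3 = 2.75/3 = 0.9167
  S[U,V] = ((-0.75)·(-1.75) + (-0.75)·(-2.75) + (0.25)·(0.25) + (1.25)·(4.25)) / 3 = 8.75/3 = 2.9167
  S[U,W] = ((-0.75)·(1.25) + (-0.75)·(-1.75) + (0.25)·(2.25) + (1.25)·(-1.75)) / 3 = -1.25/3 = -0.4167
  S[V,V] = ((-1.75)·(-1.75) + (-2.75)·(-2.75) + (0.25)·(0.25) + (4.25)·(4.25)) / 3 = 28.75/3 = 9.5833
  S[V,W] = ((-1.75)·(1.25) + (-2.75)·(-1.75) + (0.25)·(2.25) + (4.25)·(-1.75)) / 3 = -4.25/3 = -1.4167
  S[W,W] = ((1.25)·(1.25) + (-1.75)·(-1.75) + (2.25)·(2.25) + (-1.75)·(-1.75)) / 3 = 12.75/3 = 4.25

S is symmetric (S[j,i] = S[i,j]). Assembling:

S = [[0.9167, 2.9167, -0.4167],
 [2.9167, 9.5833, -1.4167],
 [-0.4167, -1.4167, 4.25]]


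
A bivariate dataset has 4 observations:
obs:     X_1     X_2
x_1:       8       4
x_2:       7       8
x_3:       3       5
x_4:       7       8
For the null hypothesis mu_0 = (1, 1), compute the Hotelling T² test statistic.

Step 1 — sample mean vector:
  mean(X_1) = (8 + 7 + 3 + 7) / 4 = 25/4 = 6.25
  mean(X_2) = (4 + 8 + 5 + 8) / 4 = 25/4 = 6.25
  x̄ = (6.25, 6.25),  deviation x̄ - mu_0 = (6.25, 6.25) - (1, 1) = (5.25, 5.25).

Step 2 — sample covariance matrix, S[i,j] = (1/(n-1)) · Σ_k (x_{k,i} - mean_i) · (x_{k,j} - mean_j), divisor n-1 = 3:
  S[X_1,X_1] = ((1.75)·(1.75) + (0.75)·(0.75) + (-3.25)·(-3.25) + (0.75)·(0.75)) / 3 = 14.75/3 = 4.9167
  S[X_1,X_2] = ((1.75)·(-2.25) + (0.75)·(1.75) + (-3.25)·(-1.25) + (0.75)·(1.75)) / 3 = 2.75/3 = 0.9167
  S[X_2,X_2] = ((-2.25)·(-2.25) + (1.75)·(1.75) + (-1.25)·(-1.25) + (1.75)·(1.75)) / 3 = 12.75/3 = 4.25
  S = [[4.9167, 0.9167],
 [0.9167, 4.25]].

Step 3 — invert S. det(S) = 4.9167·4.25 - (0.9167)² = 20.0556.
  S^{-1} = (1/det) · [[d, -b], [-b, a]] = [[0.2119, -0.0457],
 [-0.0457, 0.2452]].

Step 4 — quadratic form (x̄ - mu_0)^T · S^{-1} · (x̄ - mu_0):
  S^{-1} · (x̄ - mu_0) = (0.8726, 1.0471),
  (x̄ - mu_0)^T · [...] = (5.25)·(0.8726) + (5.25)·(1.0471) = 10.0783.

Step 5 — scale by n: T² = 4 · 10.0783 = 40.313.

T² ≈ 40.313


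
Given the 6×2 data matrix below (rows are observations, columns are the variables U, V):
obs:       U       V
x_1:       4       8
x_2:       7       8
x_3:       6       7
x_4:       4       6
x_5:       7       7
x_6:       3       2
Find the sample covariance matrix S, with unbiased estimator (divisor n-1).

Step 1 — column means:
  mean(U) = (4 + 7 + 6 + 4 + 7 + 3) / 6 = 31/6 = 5.1667
  mean(V) = (8 + 8 + 7 + 6 + 7 + 2) / 6 = 38/6 = 6.3333

Step 2 — sample covariance S[i,j] = (1/(n-1)) · Σ_k (x_{k,i} - mean_i) · (x_{k,j} - mean_j), with n-1 = 5.
  S[U,U] = ((-1.1667)·(-1.1667) + (1.8333)·(1.8333) + (0.8333)·(0.8333) + (-1.1667)·(-1.1667) + (1.8333)·(1.8333) + (-2.1667)·(-2.1667)) / 5 = 14.8333/5 = 2.9667
  S[U,V] = ((-1.1667)·(1.6667) + (1.8333)·(1.6667) + (0.8333)·(0.6667) + (-1.1667)·(-0.3333) + (1.8333)·(0.6667) + (-2.1667)·(-4.3333)) / 5 = 12.6667/5 = 2.5333
  S[V,V] = ((1.6667)·(1.6667) + (1.6667)·(1.6667) + (0.6667)·(0.6667) + (-0.3333)·(-0.3333) + (0.6667)·(0.6667) + (-4.3333)·(-4.3333)) / 5 = 25.3333/5 = 5.0667

S is symmetric (S[j,i] = S[i,j]). Assembling:

S = [[2.9667, 2.5333],
 [2.5333, 5.0667]]


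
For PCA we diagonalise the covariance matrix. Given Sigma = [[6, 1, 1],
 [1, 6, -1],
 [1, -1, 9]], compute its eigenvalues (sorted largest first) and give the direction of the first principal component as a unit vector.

Step 1 — characteristic polynomial p(λ) = det(λI - Sigma) = λ³ - tr·λ² + c_1·λ - det, where tr = trace, c_1 = sum of the principal 2×2 minors, det = det(Sigma):
  tr = 6 + 6 + 9 = 21,
  c_1 = (6·6 - (1)²) + (6·9 - (1)²) + (6·9 - (-1)²) = 35 + 53 + 53 = 141,
  det = 6·(6·9 - (-1)²) - (1)·((1)·9 - (-1)·(1)) + (1)·((1)·(-1) - 6·(1)) = 6·(53) - (1)·(10) + (1)·(-7) = 301.
  So p(λ) = λ³ - 21λ² + 141λ - 301.
Step 2 — look for an integer root (rational root theorem: any rational root is an integer divisor of 301). Testing λ = 7:
  p(7) = 343 - 1029 + 987 - 301 = 0  ✓
  Dividing out (λ - 7): p(λ) = (λ - 7)(λ² - 14λ + 43).
Step 3 — remaining eigenvalues from the quadratic λ² - 14λ + 43 = 0:
  Δ = 14² - 4·43 = 196 - 172 = 24,  λ = (14 ± √24)/2 = (14 ± 4.899)/2 ≈ 9.4495 or 4.5505.
  Sorted: λ_1 = 9.4495,  λ_2 = 7,  λ_3 = 4.5505  (check: sum = 21 = tr ✓).

Step 4 — unit eigenvector for λ_1 ≈ 9.4495: v spans the null space of (Sigma - λ_1 I), whose rows are
  r_1 = (-3.4495, 1, 1),  r_2 = (1, -3.4495, -1),  r_3 = (1, -1, -0.4495).
  v is orthogonal to every row, so take v ∝ r_1 × r_2 = ((1)·(-1) - (1)·(-3.4495), (1)·(1) - (-3.4495)·(-1), (-3.4495)·(-3.4495) - (1)·(1)) ≈ (2.4495, -2.4495, 10.899).
  Let u = (2.4495, -2.4495, 10.899).
  ||u|| = √((2.4495)² + (-2.4495)² + (10.899)²) = √(130.7878) ≈ 11.4362,  v_1 = u/||u|| ≈ (0.2142, -0.2142, 0.953) (||v_1|| = 1).

λ_1 = 9.4495,  λ_2 = 7,  λ_3 = 4.5505;  v_1 ≈ (0.2142, -0.2142, 0.953)


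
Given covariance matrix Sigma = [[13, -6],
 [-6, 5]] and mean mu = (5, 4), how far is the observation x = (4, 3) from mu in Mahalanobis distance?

Step 1 — centre the observation: (x - mu) = (-1, -1).

Step 2 — invert Sigma. det(Sigma) = 13·5 - (-6)² = 29.
  Sigma^{-1} = (1/det) · [[d, -b], [-b, a]] = [[0.1724, 0.2069],
 [0.2069, 0.4483]].

Step 3 — form the quadratic (x - mu)^T · Sigma^{-1} · (x - mu):
  Sigma^{-1} · (x - mu) = (-0.3793, -0.6552).
  (x - mu)^T · [Sigma^{-1} · (x - mu)] = (-1)·(-0.3793) + (-1)·(-0.6552) = 1.0345.

Step 4 — take square root: d = √(1.0345) ≈ 1.0171.

d(x, mu) = √(1.0345) ≈ 1.0171


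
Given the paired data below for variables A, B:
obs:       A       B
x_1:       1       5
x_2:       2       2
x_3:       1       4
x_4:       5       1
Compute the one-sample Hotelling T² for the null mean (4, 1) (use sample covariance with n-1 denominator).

Step 1 — sample mean vector:
  mean(A) = (1 + 2 + 1 + 5) / 4 = 9/4 = 2.25
  mean(B) = (5 + 2 + 4 + 1) / 4 = 12/4 = 3
  x̄ = (2.25, 3),  deviation x̄ - mu_0 = (2.25, 3) - (4, 1) = (-1.75, 2).

Step 2 — sample covariance matrix, S[i,j] = (1/(n-1)) · Σ_k (x_{k,i} - mean_i) · (x_{k,j} - mean_j), divisor n-1 = 3:
  S[A,A] = ((-1.25)·(-1.25) + (-0.25)·(-0.25) + (-1.25)·(-1.25) + (2.75)·(2.75)) / 3 = 10.75/3 = 3.5833
  S[A,B] = ((-1.25)·(2) + (-0.25)·(-1) + (-1.25)·(1) + (2.75)·(-2)) / 3 = -9/3 = -3
  S[B,B] = ((2)·(2) + (-1)·(-1) + (1)·(1) + (-2)·(-2)) / 3 = 10/3 = 3.3333
  S = [[3.5833, -3],
 [-3, 3.3333]].

Step 3 — invert S. det(S) = 3.5833·3.3333 - (-3)² = 2.9444.
  S^{-1} = (1/det) · [[d, -b], [-b, a]] = [[1.1321, 1.0189],
 [1.0189, 1.217]].

Step 4 — quadratic form (x̄ - mu_0)^T · S^{-1} · (x̄ - mu_0):
  S^{-1} · (x̄ - mu_0) = (0.0566, 0.6509),
  (x̄ - mu_0)^T · [...] = (-1.75)·(0.0566) + (2)·(0.6509) = 1.2028.

Step 5 — scale by n: T² = 4 · 1.2028 = 4.8113.

T² ≈ 4.8113


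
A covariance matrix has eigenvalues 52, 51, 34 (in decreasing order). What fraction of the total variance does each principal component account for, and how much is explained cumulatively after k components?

Step 1 — total variance = trace(Sigma) = Σ λ_i = 52 + 51 + 34 = 137.

Step 2 — fraction explained by component i = λ_i / Σ λ:
  PC1: 52/137 = 0.3796
  PC2: 51/137 = 0.3723
  PC3: 34/137 = 0.2482

Step 3 — cumulative fraction after k components = (λ_1 + ... + λ_k) / Σ λ:
  k = 1: 52/137 = 0.3796
  k = 2: (52 + 51)/137 = 103/137 = 0.7518
  k = 3: (52 + 51 + 34)/137 = 137/137 = 1

Summary (fraction, with percent):

explained: PC1 0.3796 (37.96%), PC2 0.3723 (37.23%), PC3 0.2482 (24.82%);  cumulative: 0.3796, 0.7518, 1


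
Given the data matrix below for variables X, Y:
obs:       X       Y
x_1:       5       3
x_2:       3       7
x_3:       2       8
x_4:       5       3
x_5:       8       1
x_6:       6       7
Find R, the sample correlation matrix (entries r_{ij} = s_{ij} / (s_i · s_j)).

Step 1 — column means:
  mean(X) = (5 + 3 + 2 + 5 + 8 + 6) / 6 = 29/6 = 4.8333
  mean(Y) = (3 + 7 + 8 + 3 + 1 + 7) / 6 = 29/6 = 4.8333

Step 2 — sample variances and covariances s[i,j] = (1/(n-1)) · Σ_k (x_{k,i} - mean_i) · (x_{k,j} - mean_j), with n-1 = 5:
  s[X,X] = ((0.1667)·(0.1667) + (-1.8333)·(-1.8333) + (-2.8333)·(-2.8333) + (0.1667)·(0.1667) + (3.1667)·(3.1667) + (1.1667)·(1.1667)) / 5 = 22.8333/5 = 4.5667
  s[X,Y] = ((0.1667)·(-1.8333) + (-1.8333)·(2.1667) + (-2.8333)·(3.1667) + (0.1667)·(-1.8333) + (3.1667)·(-3.8333) + (1.1667)·(2.1667)) / 5 = -23.1667/5 = -4.6333
  s[Y,Y] = ((-1.8333)·(-1.8333) + (2.1667)·(2.1667) + (3.1667)·(3.1667) + (-1.8333)·(-1.8333) + (-3.8333)·(-3.8333) + (2.1667)·(2.1667)) / 5 = 40.8333/5 = 8.1667
  Sample standard deviations s_i = √(s[i,i]):
  s(X) = √(4.5667) = 2.137
  s(Y) = √(8.1667) = 2.8577

Step 3 — r_{ij} = s_{ij} / (s_i · s_j):
  r[X,X] = 1 (diagonal).
  r[X,Y] = -4.6333 / (2.137 · 2.8577) = -4.6333 / 6.1069 = -0.7587
  r[Y,Y] = 1 (diagonal).

R is symmetric with unit diagonal. Assembling:

R = [[1, -0.7587],
 [-0.7587, 1]]


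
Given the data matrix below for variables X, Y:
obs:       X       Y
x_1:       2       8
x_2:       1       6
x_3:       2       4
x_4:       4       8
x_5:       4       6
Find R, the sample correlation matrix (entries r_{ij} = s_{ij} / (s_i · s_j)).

Step 1 — column means:
  mean(X) = (2 + 1 + 2 + 4 + 4) / 5 = 13/5 = 2.6
  mean(Y) = (8 + 6 + 4 + 8 + 6) / 5 = 32/5 = 6.4

Step 2 — sample variances and covariances s[i,j] = (1/(n-1)) · Σ_k (x_{k,i} - mean_i) · (x_{k,j} - mean_j), with n-1 = 4:
  s[X,X] = ((-0.6)·(-0.6) + (-1.6)·(-1.6) + (-0.6)·(-0.6) + (1.4)·(1.4) + (1.4)·(1.4)) / 4 = 7.2/4 = 1.8
  s[X,Y] = ((-0.6)·(1.6) + (-1.6)·(-0.4) + (-0.6)·(-2.4) + (1.4)·(1.6) + (1.4)·(-0.4)) / 4 = 2.8/4 = 0.7
  s[Y,Y] = ((1.6)·(1.6) + (-0.4)·(-0.4) + (-2.4)·(-2.4) + (1.6)·(1.6) + (-0.4)·(-0.4)) / 4 = 11.2/4 = 2.8
  Sample standard deviations s_i = √(s[i,i]):
  s(X) = √(1.8) = 1.3416
  s(Y) = √(2.8) = 1.6733

Step 3 — r_{ij} = s_{ij} / (s_i · s_j):
  r[X,X] = 1 (diagonal).
  r[X,Y] = 0.7 / (1.3416 · 1.6733) = 0.7 / 2.245 = 0.3118
  r[Y,Y] = 1 (diagonal).

R is symmetric with unit diagonal. Assembling:

R = [[1, 0.3118],
 [0.3118, 1]]


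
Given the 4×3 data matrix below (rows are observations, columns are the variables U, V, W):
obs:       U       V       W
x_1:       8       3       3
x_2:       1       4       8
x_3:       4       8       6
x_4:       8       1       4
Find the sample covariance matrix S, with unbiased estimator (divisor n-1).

Step 1 — column means:
  mean(U) = (8 + 1 + 4 + 8) / 4 = 21/4 = 5.25
  mean(V) = (3 + 4 + 8 + 1) / 4 = 16/4 = 4
  mean(W) = (3 + 8 + 6 + 4) / 4 = 21/4 = 5.25

Step 2 — sample covariance S[i,j] = (1/(n-1)) · Σ_k (x_{k,i} - mean_i) · (x_{k,j} - mean_j), with n-1 = 3.
  S[U,U] = ((2.75)·(2.75) + (-4.25)·(-4.25) + (-1.25)·(-1.25) + (2.75)·(2.75)) / 3 = 34.75/3 = 11.5833
  S[U,V] = ((2.75)·(-1) + (-4.25)·(0) + (-1.25)·(4) + (2.75)·(-3)) / 3 = -16/3 = -5.3333
  S[U,W] = ((2.75)·(-2.25) + (-4.25)·(2.75) + (-1.25)·(0.75) + (2.75)·(-1.25)) / 3 = -22.25/3 = -7.4167
  S[V,V] = ((-1)·(-1) + (0)·(0) + (4)·(4) + (-3)·(-3)) / 3 = 26/3 = 8.6667
  S[V,W] = ((-1)·(-2.25) + (0)·(2.75) + (4)·(0.75) + (-3)·(-1.25)) / 3 = 9/3 = 3
  S[W,W] = ((-2.25)·(-2.25) + (2.75)·(2.75) + (0.75)·(0.75) + (-1.25)·(-1.25)) / 3 = 14.75/3 = 4.9167

S is symmetric (S[j,i] = S[i,j]). Assembling:

S = [[11.5833, -5.3333, -7.4167],
 [-5.3333, 8.6667, 3],
 [-7.4167, 3, 4.9167]]


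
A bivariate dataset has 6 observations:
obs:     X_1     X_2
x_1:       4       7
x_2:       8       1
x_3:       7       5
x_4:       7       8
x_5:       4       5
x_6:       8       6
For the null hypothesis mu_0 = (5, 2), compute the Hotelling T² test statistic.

Step 1 — sample mean vector:
  mean(X_1) = (4 + 8 + 7 + 7 + 4 + 8) / 6 = 38/6 = 6.3333
  mean(X_2) = (7 + 1 + 5 + 8 + 5 + 6) / 6 = 32/6 = 5.3333
  x̄ = (6.3333, 5.3333),  deviation x̄ - mu_0 = (6.3333, 5.3333) - (5, 2) = (1.3333, 3.3333).

Step 2 — sample covariance matrix, S[i,j] = (1/(n-1)) · Σ_k (x_{k,i} - mean_i) · (x_{k,j} - mean_j), divisor n-1 = 5:
  S[X_1,X_1] = ((-2.3333)·(-2.3333) + (1.6667)·(1.6667) + (0.6667)·(0.6667) + (0.6667)·(0.6667) + (-2.3333)·(-2.3333) + (1.6667)·(1.6667)) / 5 = 17.3333/5 = 3.4667
  S[X_1,X_2] = ((-2.3333)·(1.6667) + (1.6667)·(-4.3333) + (0.6667)·(-0.3333) + (0.6667)·(2.6667) + (-2.3333)·(-0.3333) + (1.6667)·(0.6667)) / 5 = -7.6667/5 = -1.5333
  S[X_2,X_2] = ((1.6667)·(1.6667) + (-4.3333)·(-4.3333) + (-0.3333)·(-0.3333) + (2.6667)·(2.6667) + (-0.3333)·(-0.3333) + (0.6667)·(0.6667)) / 5 = 29.3333/5 = 5.8667
  S = [[3.4667, -1.5333],
 [-1.5333, 5.8667]].

Step 3 — invert S. det(S) = 3.4667·5.8667 - (-1.5333)² = 17.9867.
  S^{-1} = (1/det) · [[d, -b], [-b, a]] = [[0.3262, 0.0852],
 [0.0852, 0.1927]].

Step 4 — quadratic form (x̄ - mu_0)^T · S^{-1} · (x̄ - mu_0):
  S^{-1} · (x̄ - mu_0) = (0.7191, 0.7561),
  (x̄ - mu_0)^T · [...] = (1.3333)·(0.7191) + (3.3333)·(0.7561) = 3.4791.

Step 5 — scale by n: T² = 6 · 3.4791 = 20.8747.

T² ≈ 20.8747


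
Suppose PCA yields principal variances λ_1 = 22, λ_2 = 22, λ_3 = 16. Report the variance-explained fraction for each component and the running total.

Step 1 — total variance = trace(Sigma) = Σ λ_i = 22 + 22 + 16 = 60.

Step 2 — fraction explained by component i = λ_i / Σ λ:
  PC1: 22/60 = 0.3667
  PC2: 22/60 = 0.3667
  PC3: 16/60 = 0.2667

Step 3 — cumulative fraction after k components = (λ_1 + ... + λ_k) / Σ λ:
  k = 1: 22/60 = 0.3667
  k = 2: (22 + 22)/60 = 44/60 = 0.7333
  k = 3: (22 + 22 + 16)/60 = 60/60 = 1

Summary (fraction, with percent):

explained: PC1 0.3667 (36.67%), PC2 0.3667 (36.67%), PC3 0.2667 (26.67%);  cumulative: 0.3667, 0.7333, 1


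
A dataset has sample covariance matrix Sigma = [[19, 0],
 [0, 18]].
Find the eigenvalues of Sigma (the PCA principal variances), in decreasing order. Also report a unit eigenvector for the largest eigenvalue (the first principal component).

Step 1 — characteristic polynomial of 2×2 Sigma:
  det(Sigma - λI) = λ² - trace · λ + det = 0.
  trace = 19 + 18 = 37, det = 19·18 - (0)² = 342.
Step 2 — discriminant:
  Δ = trace² - 4·det = 1369 - 1368 = 1.
Step 3 — eigenvalues:
  λ = (trace ± √Δ)/2 = (37 ± 1)/2,
  λ_1 = 19,  λ_2 = 18.

Step 4 — unit eigenvector for λ_1: Sigma is diagonal, so its eigenvectors are the coordinate axes. λ_1 = 19 is the diagonal entry on the first coordinate axis, hence
  v_1 = (1, 0) (||v_1|| = 1).

λ_1 = 19,  λ_2 = 18;  v_1 ≈ (1, 0)


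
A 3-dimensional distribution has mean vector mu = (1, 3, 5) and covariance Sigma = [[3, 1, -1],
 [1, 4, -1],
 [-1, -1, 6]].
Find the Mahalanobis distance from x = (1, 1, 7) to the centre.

Step 1 — centre the observation: (x - mu) = (0, -2, 2).

Step 2 — invert Sigma (cofactor / det for 3×3, or solve directly):
  Sigma^{-1} = [[0.377, -0.082, 0.0492],
 [-0.082, 0.2787, 0.0328],
 [0.0492, 0.0328, 0.1803]].

Step 3 — form the quadratic (x - mu)^T · Sigma^{-1} · (x - mu):
  Sigma^{-1} · (x - mu) = (0.2623, -0.4918, 0.2951).
  (x - mu)^T · [Sigma^{-1} · (x - mu)] = (0)·(0.2623) + (-2)·(-0.4918) + (2)·(0.2951) = 1.5738.

Step 4 — take square root: d = √(1.5738) ≈ 1.2545.

d(x, mu) = √(1.5738) ≈ 1.2545


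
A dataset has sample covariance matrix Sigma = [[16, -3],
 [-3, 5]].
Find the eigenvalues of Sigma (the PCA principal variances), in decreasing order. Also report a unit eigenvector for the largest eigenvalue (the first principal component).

Step 1 — characteristic polynomial of 2×2 Sigma:
  det(Sigma - λI) = λ² - trace · λ + det = 0.
  trace = 16 + 5 = 21, det = 16·5 - (-3)² = 71.
Step 2 — discriminant:
  Δ = trace² - 4·det = 441 - 284 = 157.
Step 3 — eigenvalues:
  λ = (trace ± √Δ)/2 = (21 ± 12.53)/2,
  λ_1 = 16.765,  λ_2 = 4.235.

Step 4 — unit eigenvector for λ_1: solve (Sigma - λ_1 I)v = 0. First row:
  (16 - 16.765)·v_x + (-3)·v_y = 0, i.e. (-0.765)·v_x + (-3)·v_y = 0,
  so v ∝ (b, λ_1 - a) = (-3, 0.765); multiply by -1 so the first entry is positive: u = (3, -0.765).
  ||u|| = √((3)² + (-0.765)²) = √(9.5852) ≈ 3.096,
  v_1 = u/||u|| ≈ (0.969, -0.2471) (||v_1|| = 1).

λ_1 = 16.765,  λ_2 = 4.235;  v_1 ≈ (0.969, -0.2471)


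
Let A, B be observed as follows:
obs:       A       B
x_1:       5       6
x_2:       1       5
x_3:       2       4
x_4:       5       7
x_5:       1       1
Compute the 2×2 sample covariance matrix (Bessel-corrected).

Step 1 — column means:
  mean(A) = (5 + 1 + 2 + 5 + 1) / 5 = 14/5 = 2.8
  mean(B) = (6 + 5 + 4 + 7 + 1) / 5 = 23/5 = 4.6

Step 2 — sample covariance S[i,j] = (1/(n-1)) · Σ_k (x_{k,i} - mean_i) · (x_{k,j} - mean_j), with n-1 = 4.
  S[A,A] = ((2.2)·(2.2) + (-1.8)·(-1.8) + (-0.8)·(-0.8) + (2.2)·(2.2) + (-1.8)·(-1.8)) / 4 = 16.8/4 = 4.2
  S[A,B] = ((2.2)·(1.4) + (-1.8)·(0.4) + (-0.8)·(-0.6) + (2.2)·(2.4) + (-1.8)·(-3.6)) / 4 = 14.6/4 = 3.65
  S[B,B] = ((1.4)·(1.4) + (0.4)·(0.4) + (-0.6)·(-0.6) + (2.4)·(2.4) + (-3.6)·(-3.6)) / 4 = 21.2/4 = 5.3

S is symmetric (S[j,i] = S[i,j]). Assembling:

S = [[4.2, 3.65],
 [3.65, 5.3]]


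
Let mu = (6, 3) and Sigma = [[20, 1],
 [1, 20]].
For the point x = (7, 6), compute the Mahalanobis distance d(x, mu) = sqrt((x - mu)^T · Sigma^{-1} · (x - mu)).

Step 1 — centre the observation: (x - mu) = (1, 3).

Step 2 — invert Sigma. det(Sigma) = 20·20 - (1)² = 399.
  Sigma^{-1} = (1/det) · [[d, -b], [-b, a]] = [[0.0501, -0.0025],
 [-0.0025, 0.0501]].

Step 3 — form the quadratic (x - mu)^T · Sigma^{-1} · (x - mu):
  Sigma^{-1} · (x - mu) = (0.0426, 0.1479).
  (x - mu)^T · [Sigma^{-1} · (x - mu)] = (1)·(0.0426) + (3)·(0.1479) = 0.4862.

Step 4 — take square root: d = √(0.4862) ≈ 0.6973.

d(x, mu) = √(0.4862) ≈ 0.6973


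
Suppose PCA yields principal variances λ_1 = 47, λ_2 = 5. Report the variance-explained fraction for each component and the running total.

Step 1 — total variance = trace(Sigma) = Σ λ_i = 47 + 5 = 52.

Step 2 — fraction explained by component i = λ_i / Σ λ:
  PC1: 47/52 = 0.9038
  PC2: 5/52 = 0.0962

Step 3 — cumulative fraction after k components = (λ_1 + ... + λ_k) / Σ λ:
  k = 1: 47/52 = 0.9038
  k = 2: (47 + 5)/52 = 52/52 = 1

Summary (fraction, with percent):

explained: PC1 0.9038 (90.38%), PC2 0.0962 (9.62%);  cumulative: 0.9038, 1


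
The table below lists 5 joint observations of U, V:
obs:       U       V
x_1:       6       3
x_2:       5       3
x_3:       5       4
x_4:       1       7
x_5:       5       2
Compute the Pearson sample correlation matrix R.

Step 1 — column means:
  mean(U) = (6 + 5 + 5 + 1 + 5) / 5 = 22/5 = 4.4
  mean(V) = (3 + 3 + 4 + 7 + 2) / 5 = 19/5 = 3.8

Step 2 — sample variances and covariances s[i,j] = (1/(n-1)) · Σ_k (x_{k,i} - mean_i) · (x_{k,j} - mean_j), with n-1 = 4:
  s[U,U] = ((1.6)·(1.6) + (0.6)·(0.6) + (0.6)·(0.6) + (-3.4)·(-3.4) + (0.6)·(0.6)) / 4 = 15.2/4 = 3.8
  s[U,V] = ((1.6)·(-0.8) + (0.6)·(-0.8) + (0.6)·(0.2) + (-3.4)·(3.2) + (0.6)·(-1.8)) / 4 = -13.6/4 = -3.4
  s[V,V] = ((-0.8)·(-0.8) + (-0.8)·(-0.8) + (0.2)·(0.2) + (3.2)·(3.2) + (-1.8)·(-1.8)) / 4 = 14.8/4 = 3.7
  Sample standard deviations s_i = √(s[i,i]):
  s(U) = √(3.8) = 1.9494
  s(V) = √(3.7) = 1.9235

Step 3 — r_{ij} = s_{ij} / (s_i · s_j):
  r[U,U] = 1 (diagonal).
  r[U,V] = -3.4 / (1.9494 · 1.9235) = -3.4 / 3.7497 = -0.9067
  r[V,V] = 1 (diagonal).

R is symmetric with unit diagonal. Assembling:

R = [[1, -0.9067],
 [-0.9067, 1]]


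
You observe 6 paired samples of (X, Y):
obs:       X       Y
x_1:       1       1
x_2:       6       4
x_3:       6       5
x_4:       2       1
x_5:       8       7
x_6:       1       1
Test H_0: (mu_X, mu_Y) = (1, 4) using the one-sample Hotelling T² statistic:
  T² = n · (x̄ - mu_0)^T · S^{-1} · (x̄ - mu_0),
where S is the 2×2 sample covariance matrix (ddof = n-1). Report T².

Step 1 — sample mean vector:
  mean(X) = (1 + 6 + 6 + 2 + 8 + 1) / 6 = 24/6 = 4
  mean(Y) = (1 + 4 + 5 + 1 + 7 + 1) / 6 = 19/6 = 3.1667
  x̄ = (4, 3.1667),  deviation x̄ - mu_0 = (4, 3.1667) - (1, 4) = (3, -0.8333).

Step 2 — sample covariance matrix, S[i,j] = (1/(n-1)) · Σ_k (x_{k,i} - mean_i) · (x_{k,j} - mean_j), divisor n-1 = 5:
  S[X,X] = ((-3)·(-3) + (2)·(2) + (2)·(2) + (-2)·(-2) + (4)·(4) + (-3)·(-3)) / 5 = 46/5 = 9.2
  S[X,Y] = ((-3)·(-2.1667) + (2)·(0.8333) + (2)·(1.8333) + (-2)·(-2.1667) + (4)·(3.8333) + (-3)·(-2.1667)) / 5 = 38/5 = 7.6
  S[Y,Y] = ((-2.1667)·(-2.1667) + (0.8333)·(0.8333) + (1.8333)·(1.8333) + (-2.1667)·(-2.1667) + (3.8333)·(3.8333) + (-2.1667)·(-2.1667)) / 5 = 32.8333/5 = 6.5667
  S = [[9.2, 7.6],
 [7.6, 6.5667]].

Step 3 — invert S. det(S) = 9.2·6.5667 - (7.6)² = 2.6533.
  S^{-1} = (1/det) · [[d, -b], [-b, a]] = [[2.4749, -2.8643],
 [-2.8643, 3.4673]].

Step 4 — quadratic form (x̄ - mu_0)^T · S^{-1} · (x̄ - mu_0):
  S^{-1} · (x̄ - mu_0) = (9.8116, -11.4824),
  (x̄ - mu_0)^T · [...] = (3)·(9.8116) + (-0.8333)·(-11.4824) = 39.0034.

Step 5 — scale by n: T² = 6 · 39.0034 = 234.0201.

T² ≈ 234.0201


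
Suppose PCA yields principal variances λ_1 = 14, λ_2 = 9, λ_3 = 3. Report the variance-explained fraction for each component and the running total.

Step 1 — total variance = trace(Sigma) = Σ λ_i = 14 + 9 + 3 = 26.

Step 2 — fraction explained by component i = λ_i / Σ λ:
  PC1: 14/26 = 0.5385
  PC2: 9/26 = 0.3462
  PC3: 3/26 = 0.1154

Step 3 — cumulative fraction after k components = (λ_1 + ... + λ_k) / Σ λ:
  k = 1: 14/26 = 0.5385
  k = 2: (14 + 9)/26 = 23/26 = 0.8846
  k = 3: (14 + 9 + 3)/26 = 26/26 = 1

Summary (fraction, with percent):

explained: PC1 0.5385 (53.85%), PC2 0.3462 (34.62%), PC3 0.1154 (11.54%);  cumulative: 0.5385, 0.8846, 1


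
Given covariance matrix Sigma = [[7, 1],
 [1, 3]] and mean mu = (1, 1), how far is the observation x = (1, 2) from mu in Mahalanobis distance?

Step 1 — centre the observation: (x - mu) = (0, 1).

Step 2 — invert Sigma. det(Sigma) = 7·3 - (1)² = 20.
  Sigma^{-1} = (1/det) · [[d, -b], [-b, a]] = [[0.15, -0.05],
 [-0.05, 0.35]].

Step 3 — form the quadratic (x - mu)^T · Sigma^{-1} · (x - mu):
  Sigma^{-1} · (x - mu) = (-0.05, 0.35).
  (x - mu)^T · [Sigma^{-1} · (x - mu)] = (0)·(-0.05) + (1)·(0.35) = 0.35.

Step 4 — take square root: d = √(0.35) ≈ 0.5916.

d(x, mu) = √(0.35) ≈ 0.5916


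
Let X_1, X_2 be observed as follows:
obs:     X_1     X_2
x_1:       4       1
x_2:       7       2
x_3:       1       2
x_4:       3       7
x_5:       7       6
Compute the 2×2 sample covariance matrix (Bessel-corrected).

Step 1 — column means:
  mean(X_1) = (4 + 7 + 1 + 3 + 7) / 5 = 22/5 = 4.4
  mean(X_2) = (1 + 2 + 2 + 7 + 6) / 5 = 18/5 = 3.6

Step 2 — sample covariance S[i,j] = (1/(n-1)) · Σ_k (x_{k,i} - mean_i) · (x_{k,j} - mean_j), with n-1 = 4.
  S[X_1,X_1] = ((-0.4)·(-0.4) + (2.6)·(2.6) + (-3.4)·(-3.4) + (-1.4)·(-1.4) + (2.6)·(2.6)) / 4 = 27.2/4 = 6.8
  S[X_1,X_2] = ((-0.4)·(-2.6) + (2.6)·(-1.6) + (-3.4)·(-1.6) + (-1.4)·(3.4) + (2.6)·(2.4)) / 4 = 3.8/4 = 0.95
  S[X_2,X_2] = ((-2.6)·(-2.6) + (-1.6)·(-1.6) + (-1.6)·(-1.6) + (3.4)·(3.4) + (2.4)·(2.4)) / 4 = 29.2/4 = 7.3

S is symmetric (S[j,i] = S[i,j]). Assembling:

S = [[6.8, 0.95],
 [0.95, 7.3]]


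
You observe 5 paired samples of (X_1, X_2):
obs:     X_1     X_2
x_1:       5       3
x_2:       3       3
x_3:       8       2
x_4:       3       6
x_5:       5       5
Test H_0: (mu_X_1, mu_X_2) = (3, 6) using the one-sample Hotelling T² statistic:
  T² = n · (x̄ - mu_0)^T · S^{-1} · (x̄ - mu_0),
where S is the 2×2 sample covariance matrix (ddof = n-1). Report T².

Step 1 — sample mean vector:
  mean(X_1) = (5 + 3 + 8 + 3 + 5) / 5 = 24/5 = 4.8
  mean(X_2) = (3 + 3 + 2 + 6 + 5) / 5 = 19/5 = 3.8
  x̄ = (4.8, 3.8),  deviation x̄ - mu_0 = (4.8, 3.8) - (3, 6) = (1.8, -2.2).

Step 2 — sample covariance matrix, S[i,j] = (1/(n-1)) · Σ_k (x_{k,i} - mean_i) · (x_{k,j} - mean_j), divisor n-1 = 4:
  S[X_1,X_1] = ((0.2)·(0.2) + (-1.8)·(-1.8) + (3.2)·(3.2) + (-1.8)·(-1.8) + (0.2)·(0.2)) / 4 = 16.8/4 = 4.2
  S[X_1,X_2] = ((0.2)·(-0.8) + (-1.8)·(-0.8) + (3.2)·(-1.8) + (-1.8)·(2.2) + (0.2)·(1.2)) / 4 = -8.2/4 = -2.05
  S[X_2,X_2] = ((-0.8)·(-0.8) + (-0.8)·(-0.8) + (-1.8)·(-1.8) + (2.2)·(2.2) + (1.2)·(1.2)) / 4 = 10.8/4 = 2.7
  S = [[4.2, -2.05],
 [-2.05, 2.7]].

Step 3 — invert S. det(S) = 4.2·2.7 - (-2.05)² = 7.1375.
  S^{-1} = (1/det) · [[d, -b], [-b, a]] = [[0.3783, 0.2872],
 [0.2872, 0.5884]].

Step 4 — quadratic form (x̄ - mu_0)^T · S^{-1} · (x̄ - mu_0):
  S^{-1} · (x̄ - mu_0) = (0.049, -0.7776),
  (x̄ - mu_0)^T · [...] = (1.8)·(0.049) + (-2.2)·(-0.7776) = 1.7989.

Step 5 — scale by n: T² = 5 · 1.7989 = 8.9947.

T² ≈ 8.9947


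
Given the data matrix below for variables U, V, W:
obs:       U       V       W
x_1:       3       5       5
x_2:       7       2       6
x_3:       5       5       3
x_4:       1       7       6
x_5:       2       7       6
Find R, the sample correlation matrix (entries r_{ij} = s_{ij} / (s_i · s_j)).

Step 1 — column means:
  mean(U) = (3 + 7 + 5 + 1 + 2) / 5 = 18/5 = 3.6
  mean(V) = (5 + 2 + 5 + 7 + 7) / 5 = 26/5 = 5.2
  mean(W) = (5 + 6 + 3 + 6 + 6) / 5 = 26/5 = 5.2

Step 2 — sample variances and covariances s[i,j] = (1/(n-1)) · Σ_k (x_{k,i} - mean_i) · (x_{k,j} - mean_j), with n-1 = 4:
  s[U,U] = ((-0.6)·(-0.6) + (3.4)·(3.4) + (1.4)·(1.4) + (-2.6)·(-2.6) + (-1.6)·(-1.6)) / 4 = 23.2/4 = 5.8
  s[U,V] = ((-0.6)·(-0.2) + (3.4)·(-3.2) + (1.4)·(-0.2) + (-2.6)·(1.8) + (-1.6)·(1.8)) / 4 = -18.6/4 = -4.65
  s[U,W] = ((-0.6)·(-0.2) + (3.4)·(0.8) + (1.4)·(-2.2) + (-2.6)·(0.8) + (-1.6)·(0.8)) / 4 = -3.6/4 = -0.9
  s[V,V] = ((-0.2)·(-0.2) + (-3.2)·(-3.2) + (-0.2)·(-0.2) + (1.8)·(1.8) + (1.8)·(1.8)) / 4 = 16.8/4 = 4.2
  s[V,W] = ((-0.2)·(-0.2) + (-3.2)·(0.8) + (-0.2)·(-2.2) + (1.8)·(0.8) + (1.8)·(0.8)) / 4 = 0.8/4 = 0.2
  s[W,W] = ((-0.2)·(-0.2) + (0.8)·(0.8) + (-2.2)·(-2.2) + (0.8)·(0.8) + (0.8)·(0.8)) / 4 = 6.8/4 = 1.7
  Sample standard deviations s_i = √(s[i,i]):
  s(U) = √(5.8) = 2.4083
  s(V) = √(4.2) = 2.0494
  s(W) = √(1.7) = 1.3038

Step 3 — r_{ij} = s_{ij} / (s_i · s_j):
  r[U,U] = 1 (diagonal).
  r[U,V] = -4.65 / (2.4083 · 2.0494) = -4.65 / 4.9356 = -0.9421
  r[U,W] = -0.9 / (2.4083 · 1.3038) = -0.9 / 3.1401 = -0.2866
  r[V,V] = 1 (diagonal).
  r[V,W] = 0.2 / (2.0494 · 1.3038) = 0.2 / 2.6721 = 0.0748
  r[W,W] = 1 (diagonal).

R is symmetric with unit diagonal. Assembling:

R = [[1, -0.9421, -0.2866],
 [-0.9421, 1, 0.0748],
 [-0.2866, 0.0748, 1]]


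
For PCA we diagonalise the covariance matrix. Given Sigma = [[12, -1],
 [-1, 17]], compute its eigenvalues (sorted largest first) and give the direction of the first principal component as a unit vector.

Step 1 — characteristic polynomial of 2×2 Sigma:
  det(Sigma - λI) = λ² - trace · λ + det = 0.
  trace = 12 + 17 = 29, det = 12·17 - (-1)² = 203.
Step 2 — discriminant:
  Δ = trace² - 4·det = 841 - 812 = 29.
Step 3 — eigenvalues:
  λ = (trace ± √Δ)/2 = (29 ± 5.3852)/2,
  λ_1 = 17.1926,  λ_2 = 11.8074.

Step 4 — unit eigenvector for λ_1: solve (Sigma - λ_1 I)v = 0. First row:
  (12 - 17.1926)·v_x + (-1)·v_y = 0, i.e. (-5.1926)·v_x + (-1)·v_y = 0,
  so v ∝ (b, λ_1 - a) = (-1, 5.1926); multiply by -1 so the first entry is positive: u = (1, -5.1926).
  ||u|| = √((1)² + (-5.1926)²) = √(27.9629) ≈ 5.288,
  v_1 = u/||u|| ≈ (0.1891, -0.982) (||v_1|| = 1).

λ_1 = 17.1926,  λ_2 = 11.8074;  v_1 ≈ (0.1891, -0.982)


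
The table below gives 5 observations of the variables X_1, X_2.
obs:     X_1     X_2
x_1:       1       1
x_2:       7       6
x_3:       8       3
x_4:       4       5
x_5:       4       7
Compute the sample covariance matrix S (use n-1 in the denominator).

Step 1 — column means:
  mean(X_1) = (1 + 7 + 8 + 4 + 4) / 5 = 24/5 = 4.8
  mean(X_2) = (1 + 6 + 3 + 5 + 7) / 5 = 22/5 = 4.4

Step 2 — sample covariance S[i,j] = (1/(n-1)) · Σ_k (x_{k,i} - mean_i) · (x_{k,j} - mean_j), with n-1 = 4.
  S[X_1,X_1] = ((-3.8)·(-3.8) + (2.2)·(2.2) + (3.2)·(3.2) + (-0.8)·(-0.8) + (-0.8)·(-0.8)) / 4 = 30.8/4 = 7.7
  S[X_1,X_2] = ((-3.8)·(-3.4) + (2.2)·(1.6) + (3.2)·(-1.4) + (-0.8)·(0.6) + (-0.8)·(2.6)) / 4 = 9.4/4 = 2.35
  S[X_2,X_2] = ((-3.4)·(-3.4) + (1.6)·(1.6) + (-1.4)·(-1.4) + (0.6)·(0.6) + (2.6)·(2.6)) / 4 = 23.2/4 = 5.8

S is symmetric (S[j,i] = S[i,j]). Assembling:

S = [[7.7, 2.35],
 [2.35, 5.8]]


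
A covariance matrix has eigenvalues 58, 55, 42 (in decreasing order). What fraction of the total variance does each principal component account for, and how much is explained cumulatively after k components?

Step 1 — total variance = trace(Sigma) = Σ λ_i = 58 + 55 + 42 = 155.

Step 2 — fraction explained by component i = λ_i / Σ λ:
  PC1: 58/155 = 0.3742
  PC2: 55/155 = 0.3548
  PC3: 42/155 = 0.271

Step 3 — cumulative fraction after k components = (λ_1 + ... + λ_k) / Σ λ:
  k = 1: 58/155 = 0.3742
  k = 2: (58 + 55)/155 = 113/155 = 0.729
  k = 3: (58 + 55 + 42)/155 = 155/155 = 1

Summary (fraction, with percent):

explained: PC1 0.3742 (37.42%), PC2 0.3548 (35.48%), PC3 0.271 (27.1%);  cumulative: 0.3742, 0.729, 1


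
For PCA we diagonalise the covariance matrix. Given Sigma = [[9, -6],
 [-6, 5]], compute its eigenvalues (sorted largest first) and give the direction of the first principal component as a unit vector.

Step 1 — characteristic polynomial of 2×2 Sigma:
  det(Sigma - λI) = λ² - trace · λ + det = 0.
  trace = 9 + 5 = 14, det = 9·5 - (-6)² = 9.
Step 2 — discriminant:
  Δ = trace² - 4·det = 196 - 36 = 160.
Step 3 — eigenvalues:
  λ = (trace ± √Δ)/2 = (14 ± 12.6491)/2,
  λ_1 = 13.3246,  λ_2 = 0.6754.

Step 4 — unit eigenvector for λ_1: solve (Sigma - λ_1 I)v = 0. First row:
  (9 - 13.3246)·v_x + (-6)·v_y = 0, i.e. (-4.3246)·v_x + (-6)·v_y = 0,
  so v ∝ (b, λ_1 - a) = (-6, 4.3246); multiply by -1 so the first entry is positive: u = (6, -4.3246).
  ||u|| = √((6)² + (-4.3246)²) = √(54.7018) ≈ 7.3961,
  v_1 = u/||u|| ≈ (0.8112, -0.5847) (||v_1|| = 1).

λ_1 = 13.3246,  λ_2 = 0.6754;  v_1 ≈ (0.8112, -0.5847)


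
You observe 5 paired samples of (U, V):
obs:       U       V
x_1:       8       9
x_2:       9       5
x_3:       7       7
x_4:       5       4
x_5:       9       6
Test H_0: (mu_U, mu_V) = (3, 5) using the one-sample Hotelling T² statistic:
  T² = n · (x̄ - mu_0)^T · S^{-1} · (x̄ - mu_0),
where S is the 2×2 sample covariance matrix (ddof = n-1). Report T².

Step 1 — sample mean vector:
  mean(U) = (8 + 9 + 7 + 5 + 9) / 5 = 38/5 = 7.6
  mean(V) = (9 + 5 + 7 + 4 + 6) / 5 = 31/5 = 6.2
  x̄ = (7.6, 6.2),  deviation x̄ - mu_0 = (7.6, 6.2) - (3, 5) = (4.6, 1.2).

Step 2 — sample covariance matrix, S[i,j] = (1/(n-1)) · Σ_k (x_{k,i} - mean_i) · (x_{k,j} - mean_j), divisor n-1 = 4:
  S[U,U] = ((0.4)·(0.4) + (1.4)·(1.4) + (-0.6)·(-0.6) + (-2.6)·(-2.6) + (1.4)·(1.4)) / 4 = 11.2/4 = 2.8
  S[U,V] = ((0.4)·(2.8) + (1.4)·(-1.2) + (-0.6)·(0.8) + (-2.6)·(-2.2) + (1.4)·(-0.2)) / 4 = 4.4/4 = 1.1
  S[V,V] = ((2.8)·(2.8) + (-1.2)·(-1.2) + (0.8)·(0.8) + (-2.2)·(-2.2) + (-0.2)·(-0.2)) / 4 = 14.8/4 = 3.7
  S = [[2.8, 1.1],
 [1.1, 3.7]].

Step 3 — invert S. det(S) = 2.8·3.7 - (1.1)² = 9.15.
  S^{-1} = (1/det) · [[d, -b], [-b, a]] = [[0.4044, -0.1202],
 [-0.1202, 0.306]].

Step 4 — quadratic form (x̄ - mu_0)^T · S^{-1} · (x̄ - mu_0):
  S^{-1} · (x̄ - mu_0) = (1.7158, -0.1858),
  (x̄ - mu_0)^T · [...] = (4.6)·(1.7158) + (1.2)·(-0.1858) = 7.6699.

Step 5 — scale by n: T² = 5 · 7.6699 = 38.3497.

T² ≈ 38.3497


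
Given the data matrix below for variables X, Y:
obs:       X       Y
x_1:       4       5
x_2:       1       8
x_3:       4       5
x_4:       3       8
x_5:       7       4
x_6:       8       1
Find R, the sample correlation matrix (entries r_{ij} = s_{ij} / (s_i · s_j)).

Step 1 — column means:
  mean(X) = (4 + 1 + 4 + 3 + 7 + 8) / 6 = 27/6 = 4.5
  mean(Y) = (5 + 8 + 5 + 8 + 4 + 1) / 6 = 31/6 = 5.1667

Step 2 — sample variances and covariances s[i,j] = (1/(n-1)) · Σ_k (x_{k,i} - mean_i) · (x_{k,j} - mean_j), with n-1 = 5:
  s[X,X] = ((-0.5)·(-0.5) + (-3.5)·(-3.5) + (-0.5)·(-0.5) + (-1.5)·(-1.5) + (2.5)·(2.5) + (3.5)·(3.5)) / 5 = 33.5/5 = 6.7
  s[X,Y] = ((-0.5)·(-0.1667) + (-3.5)·(2.8333) + (-0.5)·(-0.1667) + (-1.5)·(2.8333) + (2.5)·(-1.1667) + (3.5)·(-4.1667)) / 5 = -31.5/5 = -6.3
  s[Y,Y] = ((-0.1667)·(-0.1667) + (2.8333)·(2.8333) + (-0.1667)·(-0.1667) + (2.8333)·(2.8333) + (-1.1667)·(-1.1667) + (-4.1667)·(-4.1667)) / 5 = 34.8333/5 = 6.9667
  Sample standard deviations s_i = √(s[i,i]):
  s(X) = √(6.7) = 2.5884
  s(Y) = √(6.9667) = 2.6394

Step 3 — r_{ij} = s_{ij} / (s_i · s_j):
  r[X,X] = 1 (diagonal).
  r[X,Y] = -6.3 / (2.5884 · 2.6394) = -6.3 / 6.832 = -0.9221
  r[Y,Y] = 1 (diagonal).

R is symmetric with unit diagonal. Assembling:

R = [[1, -0.9221],
 [-0.9221, 1]]


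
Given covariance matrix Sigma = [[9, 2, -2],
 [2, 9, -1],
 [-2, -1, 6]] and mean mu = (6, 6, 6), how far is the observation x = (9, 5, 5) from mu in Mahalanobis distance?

Step 1 — centre the observation: (x - mu) = (3, -1, -1).

Step 2 — invert Sigma (cofactor / det for 3×3, or solve directly):
  Sigma^{-1} = [[0.1247, -0.0235, 0.0376],
 [-0.0235, 0.1176, 0.0118],
 [0.0376, 0.0118, 0.1812]].

Step 3 — form the quadratic (x - mu)^T · Sigma^{-1} · (x - mu):
  Sigma^{-1} · (x - mu) = (0.36, -0.2, -0.08).
  (x - mu)^T · [Sigma^{-1} · (x - mu)] = (3)·(0.36) + (-1)·(-0.2) + (-1)·(-0.08) = 1.36.

Step 4 — take square root: d = √(1.36) ≈ 1.1662.

d(x, mu) = √(1.36) ≈ 1.1662


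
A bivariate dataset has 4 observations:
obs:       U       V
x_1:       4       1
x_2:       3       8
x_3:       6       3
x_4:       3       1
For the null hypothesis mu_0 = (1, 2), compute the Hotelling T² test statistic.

Step 1 — sample mean vector:
  mean(U) = (4 + 3 + 6 + 3) / 4 = 16/4 = 4
  mean(V) = (1 + 8 + 3 + 1) / 4 = 13/4 = 3.25
  x̄ = (4, 3.25),  deviation x̄ - mu_0 = (4, 3.25) - (1, 2) = (3, 1.25).

Step 2 — sample covariance matrix, S[i,j] = (1/(n-1)) · Σ_k (x_{k,i} - mean_i) · (x_{k,j} - mean_j), divisor n-1 = 3:
  S[U,U] = ((0)·(0) + (-1)·(-1) + (2)·(2) + (-1)·(-1)) / 3 = 6/3 = 2
  S[U,V] = ((0)·(-2.25) + (-1)·(4.75) + (2)·(-0.25) + (-1)·(-2.25)) / 3 = -3/3 = -1
  S[V,V] = ((-2.25)·(-2.25) + (4.75)·(4.75) + (-0.25)·(-0.25) + (-2.25)·(-2.25)) / 3 = 32.75/3 = 10.9167
  S = [[2, -1],
 [-1, 10.9167]].

Step 3 — invert S. det(S) = 2·10.9167 - (-1)² = 20.8333.
  S^{-1} = (1/det) · [[d, -b], [-b, a]] = [[0.524, 0.048],
 [0.048, 0.096]].

Step 4 — quadratic form (x̄ - mu_0)^T · S^{-1} · (x̄ - mu_0):
  S^{-1} · (x̄ - mu_0) = (1.632, 0.264),
  (x̄ - mu_0)^T · [...] = (3)·(1.632) + (1.25)·(0.264) = 5.226.

Step 5 — scale by n: T² = 4 · 5.226 = 20.904.

T² ≈ 20.904
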